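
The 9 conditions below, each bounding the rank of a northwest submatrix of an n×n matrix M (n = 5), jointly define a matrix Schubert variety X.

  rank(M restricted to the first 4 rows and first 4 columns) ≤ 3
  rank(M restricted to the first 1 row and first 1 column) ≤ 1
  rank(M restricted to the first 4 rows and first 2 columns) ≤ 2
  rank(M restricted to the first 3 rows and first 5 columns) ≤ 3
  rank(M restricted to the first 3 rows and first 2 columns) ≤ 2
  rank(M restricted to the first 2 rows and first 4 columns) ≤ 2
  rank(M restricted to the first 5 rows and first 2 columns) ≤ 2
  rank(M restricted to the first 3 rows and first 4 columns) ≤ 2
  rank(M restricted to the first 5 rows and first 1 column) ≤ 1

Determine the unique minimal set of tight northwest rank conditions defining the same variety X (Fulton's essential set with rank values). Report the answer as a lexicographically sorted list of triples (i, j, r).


Recovering R(i,j) via the rank-extension bound from the 9 conditions:

  R[1]: 1, 1, 1, 1, 1
  R[2]: 1, 2, 2, 2, 2
  R[3]: 1, 2, 2, 2, 3
  R[4]: 1, 2, 3, 3, 4
  R[5]: 1, 2, 3, 4, 5

hence w(1..5) = (1, 2, 5, 3, 4).

1 SE-corner of the 2-cell Rothe diagram gives Ess(w):

[(3, 4, 2)]


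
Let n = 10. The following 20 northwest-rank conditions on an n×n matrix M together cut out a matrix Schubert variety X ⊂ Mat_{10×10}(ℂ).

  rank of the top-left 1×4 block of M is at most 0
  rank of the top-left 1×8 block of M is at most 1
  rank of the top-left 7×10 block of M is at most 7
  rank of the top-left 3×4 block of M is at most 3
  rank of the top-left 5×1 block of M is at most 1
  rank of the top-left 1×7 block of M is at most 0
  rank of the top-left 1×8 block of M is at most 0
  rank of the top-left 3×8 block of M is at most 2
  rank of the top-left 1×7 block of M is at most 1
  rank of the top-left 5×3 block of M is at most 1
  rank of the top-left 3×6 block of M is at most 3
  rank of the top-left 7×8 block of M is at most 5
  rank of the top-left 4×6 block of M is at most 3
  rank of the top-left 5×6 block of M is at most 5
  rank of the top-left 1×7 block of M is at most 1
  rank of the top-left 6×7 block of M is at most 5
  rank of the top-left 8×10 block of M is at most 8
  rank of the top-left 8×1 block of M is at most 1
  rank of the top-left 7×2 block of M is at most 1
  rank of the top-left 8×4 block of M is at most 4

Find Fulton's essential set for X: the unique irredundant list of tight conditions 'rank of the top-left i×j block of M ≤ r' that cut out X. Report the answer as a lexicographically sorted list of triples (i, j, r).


Computing R[i][j] = min implied NW-rank bound (n=10, 20 conditions):

  0 | 0 | 0 | 0 | 0 | 0 | 0 | 0 | 1 | 1
  1 | 1 | 1 | 1 | 1 | 1 | 1 | 1 | 2 | 2
  1 | 1 | 1 | 2 | 2 | 2 | 2 | 2 | 3 | 3
  1 | 1 | 1 | 2 | 3 | 3 | 3 | 3 | 4 | 4
  1 | 1 | 1 | 2 | 3 | 4 | 4 | 4 | 5 | 5
  1 | 1 | 2 | 3 | 4 | 5 | 5 | 5 | 6 | 6
  1 | 1 | 2 | 3 | 4 | 5 | 5 | 5 | 6 | 7
  1 | 2 | 3 | 4 | 5 | 6 | 6 | 6 | 7 | 8
  1 | 2 | 3 | 4 | 5 | 6 | 7 | 7 | 8 | 9
  1 | 2 | 3 | 4 | 5 | 6 | 7 | 8 | 9 | 10

hence w(1..10) = (9, 1, 4, 5, 6, 3, 10, 2, 7, 8).

Rothe diagram D(w) (18 cells), 4 SE-corners (essential conditions):

[(1, 8, 0), (5, 3, 1), (7, 2, 1), (7, 8, 5)]


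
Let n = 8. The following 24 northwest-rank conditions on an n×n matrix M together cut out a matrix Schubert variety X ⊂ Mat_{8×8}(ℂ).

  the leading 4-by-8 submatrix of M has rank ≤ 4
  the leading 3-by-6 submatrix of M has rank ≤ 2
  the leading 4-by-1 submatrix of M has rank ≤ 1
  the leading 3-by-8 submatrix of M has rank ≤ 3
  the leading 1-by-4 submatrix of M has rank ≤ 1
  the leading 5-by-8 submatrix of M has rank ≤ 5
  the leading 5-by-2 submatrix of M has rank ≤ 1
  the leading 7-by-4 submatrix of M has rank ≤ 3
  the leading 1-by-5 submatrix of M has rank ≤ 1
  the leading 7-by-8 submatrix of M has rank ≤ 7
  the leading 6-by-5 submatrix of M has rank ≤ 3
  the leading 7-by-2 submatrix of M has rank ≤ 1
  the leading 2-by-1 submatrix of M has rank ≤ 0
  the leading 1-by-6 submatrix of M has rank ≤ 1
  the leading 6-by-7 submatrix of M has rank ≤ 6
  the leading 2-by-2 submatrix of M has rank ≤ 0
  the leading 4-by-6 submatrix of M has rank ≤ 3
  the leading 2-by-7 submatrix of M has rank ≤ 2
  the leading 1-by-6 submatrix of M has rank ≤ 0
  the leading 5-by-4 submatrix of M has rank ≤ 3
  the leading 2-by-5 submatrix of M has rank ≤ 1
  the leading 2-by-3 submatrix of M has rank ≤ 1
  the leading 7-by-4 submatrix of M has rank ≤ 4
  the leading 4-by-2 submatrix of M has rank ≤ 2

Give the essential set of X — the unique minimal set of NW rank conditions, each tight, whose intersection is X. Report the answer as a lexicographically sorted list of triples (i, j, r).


Propagating the 24 rank bounds to every northwest block:

  row 1: 0 | 0 | 0 | 0 | 0 | 0 | 1 | 1
  row 2: 0 | 0 | 1 | 1 | 1 | 1 | 2 | 2
  row 3: 1 | 1 | 2 | 2 | 2 | 2 | 3 | 3
  row 4: 1 | 1 | 2 | 3 | 3 | 3 | 4 | 4
  row 5: 1 | 1 | 2 | 3 | 3 | 4 | 5 | 5
  row 6: 1 | 1 | 2 | 3 | 3 | 4 | 5 | 6
  row 7: 1 | 1 | 2 | 3 | 4 | 5 | 6 | 7
  row 8: 1 | 2 | 3 | 4 | 5 | 6 | 7 | 8

second differences of R give the permutation w = (7, 3, 1, 4, 6, 8, 5, 2).

|D(w)|=14, |Ess(w)|=4:

[(1, 6, 0), (2, 2, 0), (6, 5, 3), (7, 2, 1)]


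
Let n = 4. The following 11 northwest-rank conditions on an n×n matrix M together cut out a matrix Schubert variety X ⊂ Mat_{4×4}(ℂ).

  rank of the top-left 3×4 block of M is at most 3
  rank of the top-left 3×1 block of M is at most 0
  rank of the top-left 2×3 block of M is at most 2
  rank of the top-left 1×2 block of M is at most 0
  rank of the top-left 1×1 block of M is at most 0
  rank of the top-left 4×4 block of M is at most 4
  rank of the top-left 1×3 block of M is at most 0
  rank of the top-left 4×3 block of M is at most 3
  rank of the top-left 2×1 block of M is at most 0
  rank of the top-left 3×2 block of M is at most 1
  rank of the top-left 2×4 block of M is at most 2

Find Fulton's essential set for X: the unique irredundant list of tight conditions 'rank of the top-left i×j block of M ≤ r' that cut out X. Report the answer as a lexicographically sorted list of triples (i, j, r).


Propagating the 11 rank bounds to every northwest block:

  i=1: 0, 0, 0, 1
  i=2: 0, 1, 1, 2
  i=3: 0, 1, 2, 3
  i=4: 1, 2, 3, 4

hence w(1..4) = (4, 2, 3, 1).

Rothe diagram D(w) (5 cells), 2 SE-corners (essential conditions):

[(1, 3, 0), (3, 1, 0)]


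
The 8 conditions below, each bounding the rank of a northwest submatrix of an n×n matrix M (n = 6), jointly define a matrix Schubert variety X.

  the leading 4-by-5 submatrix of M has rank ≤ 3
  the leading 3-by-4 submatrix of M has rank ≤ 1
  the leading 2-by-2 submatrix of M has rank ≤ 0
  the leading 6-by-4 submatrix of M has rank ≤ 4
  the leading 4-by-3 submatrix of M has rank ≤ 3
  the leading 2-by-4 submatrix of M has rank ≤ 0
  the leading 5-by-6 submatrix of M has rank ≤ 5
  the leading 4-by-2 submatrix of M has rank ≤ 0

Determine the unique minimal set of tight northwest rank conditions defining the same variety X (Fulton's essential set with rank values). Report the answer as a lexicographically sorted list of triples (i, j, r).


The tightest implied rank at each (i,j), from the 8 conditions:

  i=1: 0  0  0  0  1  1
  i=2: 0  0  0  0  1  2
  i=3: 0  0  1  1  2  3
  i=4: 0  0  1  2  3  4
  i=5: 1  1  2  3  4  5
  i=6: 1  2  3  4  5  6

second differences of R give the permutation w = (5, 6, 3, 4, 1, 2).

D(w) has 12 cells with 2 SE-corners; essential set:

[(2, 4, 0), (4, 2, 0)]


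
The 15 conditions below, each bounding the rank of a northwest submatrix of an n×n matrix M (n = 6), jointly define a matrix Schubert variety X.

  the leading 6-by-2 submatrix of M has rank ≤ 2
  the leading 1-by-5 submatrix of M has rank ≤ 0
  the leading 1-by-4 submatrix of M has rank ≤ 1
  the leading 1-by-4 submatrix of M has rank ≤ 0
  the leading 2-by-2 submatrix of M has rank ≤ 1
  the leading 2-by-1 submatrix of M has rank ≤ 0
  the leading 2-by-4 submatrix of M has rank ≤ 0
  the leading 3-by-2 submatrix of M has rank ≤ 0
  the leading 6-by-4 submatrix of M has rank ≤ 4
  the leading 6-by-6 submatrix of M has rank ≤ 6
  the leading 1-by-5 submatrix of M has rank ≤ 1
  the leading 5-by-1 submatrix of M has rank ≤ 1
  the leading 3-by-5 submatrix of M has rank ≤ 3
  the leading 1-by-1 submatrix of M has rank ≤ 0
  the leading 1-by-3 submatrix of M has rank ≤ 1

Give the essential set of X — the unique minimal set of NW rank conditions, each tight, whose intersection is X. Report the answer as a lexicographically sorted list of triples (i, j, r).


Propagating the 15 rank bounds to every northwest block:

  0  0  0  0  0  1
  0  0  0  0  1  2
  0  0  1  1  2  3
  1  1  2  2  3  4
  1  2  3  3  4  5
  1  2  3  4  5  6

reading off 1-entries of Δ²R: w = (6, 5, 3, 1, 2, 4).

Fulton essential set (3 of the 11 Rothe cells):

[(1, 5, 0), (2, 4, 0), (3, 2, 0)]


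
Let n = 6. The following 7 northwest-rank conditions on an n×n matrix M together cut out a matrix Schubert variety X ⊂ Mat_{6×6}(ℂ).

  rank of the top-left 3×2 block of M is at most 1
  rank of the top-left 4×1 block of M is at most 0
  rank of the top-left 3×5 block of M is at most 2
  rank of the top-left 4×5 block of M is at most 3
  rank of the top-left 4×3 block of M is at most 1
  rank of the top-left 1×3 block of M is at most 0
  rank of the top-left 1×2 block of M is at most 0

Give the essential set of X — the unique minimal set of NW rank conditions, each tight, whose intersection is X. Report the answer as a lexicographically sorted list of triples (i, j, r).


Propagating the 7 rank bounds to every northwest block:

  i=1: 0 | 0 | 0 | 1 | 1 | 1
  i=2: 0 | 1 | 1 | 2 | 2 | 2
  i=3: 0 | 1 | 1 | 2 | 2 | 3
  i=4: 0 | 1 | 1 | 2 | 3 | 4
  i=5: 1 | 2 | 2 | 3 | 4 | 5
  i=6: 1 | 2 | 3 | 4 | 5 | 6

hence w(1..6) = (4, 2, 6, 5, 1, 3).

Rothe diagram D(w) (9 cells), 4 SE-corners (essential conditions):

[(1, 3, 0), (3, 5, 2), (4, 1, 0), (4, 3, 1)]


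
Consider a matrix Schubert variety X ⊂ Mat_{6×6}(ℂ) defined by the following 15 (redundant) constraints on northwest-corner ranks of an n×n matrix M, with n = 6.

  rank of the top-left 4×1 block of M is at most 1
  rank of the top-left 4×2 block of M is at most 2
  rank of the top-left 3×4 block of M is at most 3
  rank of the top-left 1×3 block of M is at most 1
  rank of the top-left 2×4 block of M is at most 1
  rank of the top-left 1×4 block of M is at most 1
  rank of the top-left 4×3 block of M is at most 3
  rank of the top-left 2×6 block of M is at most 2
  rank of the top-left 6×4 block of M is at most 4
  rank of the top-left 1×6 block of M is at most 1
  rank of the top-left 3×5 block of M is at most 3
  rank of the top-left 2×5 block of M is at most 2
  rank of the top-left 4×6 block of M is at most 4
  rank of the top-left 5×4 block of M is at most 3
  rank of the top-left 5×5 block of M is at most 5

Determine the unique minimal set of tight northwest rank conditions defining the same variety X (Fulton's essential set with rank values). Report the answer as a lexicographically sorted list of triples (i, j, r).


The tightest implied rank at each (i,j), from the 15 conditions:

  row 1: 1, 1, 1, 1, 1, 1
  row 2: 1, 1, 1, 1, 2, 2
  row 3: 1, 2, 2, 2, 3, 3
  row 4: 1, 2, 3, 3, 4, 4
  row 5: 1, 2, 3, 3, 4, 5
  row 6: 1, 2, 3, 4, 5, 6

so w = (1, 5, 2, 3, 6, 4).

ℓ(w)=4; the 2 essential cells (i,j,r):

[(2, 4, 1), (5, 4, 3)]


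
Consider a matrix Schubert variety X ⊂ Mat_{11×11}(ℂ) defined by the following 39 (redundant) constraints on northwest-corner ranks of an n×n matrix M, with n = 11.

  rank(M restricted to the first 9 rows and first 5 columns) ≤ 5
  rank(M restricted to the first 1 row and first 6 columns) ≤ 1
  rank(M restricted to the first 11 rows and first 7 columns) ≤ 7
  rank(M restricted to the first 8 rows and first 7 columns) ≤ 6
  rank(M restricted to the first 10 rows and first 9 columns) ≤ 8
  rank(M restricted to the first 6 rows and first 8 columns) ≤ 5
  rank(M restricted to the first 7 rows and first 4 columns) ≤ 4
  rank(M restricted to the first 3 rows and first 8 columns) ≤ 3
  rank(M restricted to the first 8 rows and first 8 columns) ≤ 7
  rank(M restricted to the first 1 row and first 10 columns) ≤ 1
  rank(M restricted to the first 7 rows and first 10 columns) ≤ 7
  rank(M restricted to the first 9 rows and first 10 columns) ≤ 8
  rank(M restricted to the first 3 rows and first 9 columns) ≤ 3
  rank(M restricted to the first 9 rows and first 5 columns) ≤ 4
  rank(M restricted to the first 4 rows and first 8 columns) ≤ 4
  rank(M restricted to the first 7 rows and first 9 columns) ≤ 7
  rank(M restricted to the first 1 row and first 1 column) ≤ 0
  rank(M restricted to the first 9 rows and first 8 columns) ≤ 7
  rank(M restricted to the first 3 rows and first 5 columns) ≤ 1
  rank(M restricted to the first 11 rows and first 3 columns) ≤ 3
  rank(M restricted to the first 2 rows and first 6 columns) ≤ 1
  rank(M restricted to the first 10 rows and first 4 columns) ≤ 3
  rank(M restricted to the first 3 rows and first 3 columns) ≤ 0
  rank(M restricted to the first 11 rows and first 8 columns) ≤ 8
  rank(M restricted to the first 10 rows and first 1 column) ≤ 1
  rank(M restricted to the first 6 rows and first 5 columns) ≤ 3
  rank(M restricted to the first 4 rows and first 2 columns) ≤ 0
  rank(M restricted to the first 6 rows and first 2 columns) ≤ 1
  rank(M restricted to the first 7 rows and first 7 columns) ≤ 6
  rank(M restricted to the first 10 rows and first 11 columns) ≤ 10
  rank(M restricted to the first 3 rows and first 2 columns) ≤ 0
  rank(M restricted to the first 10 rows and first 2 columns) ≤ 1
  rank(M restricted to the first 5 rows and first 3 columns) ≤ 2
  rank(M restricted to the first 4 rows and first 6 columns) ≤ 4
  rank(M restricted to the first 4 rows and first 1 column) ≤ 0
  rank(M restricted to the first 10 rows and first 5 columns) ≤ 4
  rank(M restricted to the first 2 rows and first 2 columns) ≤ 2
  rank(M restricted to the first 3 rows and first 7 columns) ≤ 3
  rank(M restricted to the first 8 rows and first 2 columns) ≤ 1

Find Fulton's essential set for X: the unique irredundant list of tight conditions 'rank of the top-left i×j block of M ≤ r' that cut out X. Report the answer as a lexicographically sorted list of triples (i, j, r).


Propagating the 39 rank bounds to every northwest block:

  row 1: 0  0  0  1  1  1  1  1  1  1  1
  row 2: 0  0  0  1  1  1  2  2  2  2  2
  row 3: 0  0  0  1  1  2  3  3  3  3  3
  row 4: 0  0  1  2  2  3  4  4  4  4  4
  row 5: 1  1  2  3  3  4  5  5  5  5  5
  row 6: 1  1  2  3  3  4  5  5  6  6  6
  row 7: 1  1  2  3  4  5  6  6  7  7  7
  row 8: 1  1  2  3  4  5  6  7  8  8  8
  row 9: 1  1  2  3  4  5  6  7  8  8  9
  row 10: 1  1  2  3  4  5  6  7  8  9  10
  row 11: 1  2  3  4  5  6  7  8  9  10  11

so w = (4, 7, 6, 3, 1, 9, 5, 8, 11, 10, 2).

ℓ(w)=22; the 8 essential cells (i,j,r):

[(2, 6, 1), (3, 3, 0), (3, 5, 1), (4, 2, 0), (6, 5, 3), (6, 8, 5), (9, 10, 8), (10, 2, 1)]


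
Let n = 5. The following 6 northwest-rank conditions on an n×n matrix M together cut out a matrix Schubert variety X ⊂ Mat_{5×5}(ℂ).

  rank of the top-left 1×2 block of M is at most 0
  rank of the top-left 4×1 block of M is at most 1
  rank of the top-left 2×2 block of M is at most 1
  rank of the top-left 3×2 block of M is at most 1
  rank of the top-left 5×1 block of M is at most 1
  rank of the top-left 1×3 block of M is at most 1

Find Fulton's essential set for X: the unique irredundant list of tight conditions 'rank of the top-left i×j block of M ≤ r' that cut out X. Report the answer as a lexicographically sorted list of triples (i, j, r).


The tightest implied rank at each (i,j), from the 6 conditions:

  R[1]: 0 | 0 | 1 | 1 | 1
  R[2]: 1 | 1 | 2 | 2 | 2
  R[3]: 1 | 1 | 2 | 3 | 3
  R[4]: 1 | 2 | 3 | 4 | 4
  R[5]: 1 | 2 | 3 | 4 | 5

second differences of R give the permutation w = (3, 1, 4, 2, 5).

ℓ(w)=3; the 2 essential cells (i,j,r):

[(1, 2, 0), (3, 2, 1)]


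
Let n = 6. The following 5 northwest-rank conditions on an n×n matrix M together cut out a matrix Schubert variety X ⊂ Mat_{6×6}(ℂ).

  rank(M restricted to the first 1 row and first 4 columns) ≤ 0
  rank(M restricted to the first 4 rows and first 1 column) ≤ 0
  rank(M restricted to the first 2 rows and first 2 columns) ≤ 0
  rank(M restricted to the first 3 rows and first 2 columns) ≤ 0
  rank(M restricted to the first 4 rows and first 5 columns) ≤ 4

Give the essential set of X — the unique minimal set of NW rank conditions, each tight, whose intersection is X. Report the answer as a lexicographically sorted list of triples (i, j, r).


The tightest implied rank at each (i,j), from the 5 conditions:

  R[1]: 0 0 0 0 1 1
  R[2]: 0 0 1 1 2 2
  R[3]: 0 0 1 2 3 3
  R[4]: 0 1 2 3 4 4
  R[5]: 1 2 3 4 5 5
  R[6]: 1 2 3 4 5 6

second differences of R give the permutation w = (5, 3, 4, 2, 1, 6).

3 SE-corners of the 9-cell Rothe diagram give Ess(w):

[(1, 4, 0), (3, 2, 0), (4, 1, 0)]


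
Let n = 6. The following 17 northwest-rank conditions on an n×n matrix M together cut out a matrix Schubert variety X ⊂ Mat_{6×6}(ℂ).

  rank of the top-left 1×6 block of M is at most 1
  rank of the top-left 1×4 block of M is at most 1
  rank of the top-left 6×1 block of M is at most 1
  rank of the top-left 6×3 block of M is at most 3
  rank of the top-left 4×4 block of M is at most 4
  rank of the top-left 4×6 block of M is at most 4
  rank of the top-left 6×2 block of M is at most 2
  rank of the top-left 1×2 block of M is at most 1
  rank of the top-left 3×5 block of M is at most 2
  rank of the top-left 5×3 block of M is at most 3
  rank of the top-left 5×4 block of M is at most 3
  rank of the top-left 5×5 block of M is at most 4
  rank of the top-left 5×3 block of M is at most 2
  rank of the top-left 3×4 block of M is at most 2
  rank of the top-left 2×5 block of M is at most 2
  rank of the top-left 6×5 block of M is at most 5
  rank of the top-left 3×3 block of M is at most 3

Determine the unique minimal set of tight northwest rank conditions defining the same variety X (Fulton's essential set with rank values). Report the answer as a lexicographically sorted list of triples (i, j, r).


Reconstructing r_w from the 17 given conditions:

  1 | 1 | 1 | 1 | 1 | 1
  1 | 2 | 2 | 2 | 2 | 2
  1 | 2 | 2 | 2 | 2 | 3
  1 | 2 | 2 | 3 | 3 | 4
  1 | 2 | 2 | 3 | 4 | 5
  1 | 2 | 3 | 4 | 5 | 6

giving w = (1, 2, 6, 4, 5, 3) via Δ²R.

Fulton essential set (2 of the 5 Rothe cells):

[(3, 5, 2), (5, 3, 2)]


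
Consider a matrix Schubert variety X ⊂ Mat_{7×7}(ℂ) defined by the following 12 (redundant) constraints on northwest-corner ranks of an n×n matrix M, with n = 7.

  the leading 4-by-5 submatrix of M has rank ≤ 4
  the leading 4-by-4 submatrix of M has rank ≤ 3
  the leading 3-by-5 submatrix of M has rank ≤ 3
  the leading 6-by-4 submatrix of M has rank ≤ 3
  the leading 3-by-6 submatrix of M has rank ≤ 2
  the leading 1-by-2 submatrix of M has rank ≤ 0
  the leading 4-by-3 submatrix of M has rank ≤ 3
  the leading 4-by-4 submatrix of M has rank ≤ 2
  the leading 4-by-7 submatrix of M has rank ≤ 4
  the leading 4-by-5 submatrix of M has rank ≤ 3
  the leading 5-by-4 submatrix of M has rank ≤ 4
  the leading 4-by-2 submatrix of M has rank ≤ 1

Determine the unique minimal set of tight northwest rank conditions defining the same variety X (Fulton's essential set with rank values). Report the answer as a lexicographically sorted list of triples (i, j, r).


Reconstructing r_w from the 12 given conditions:

  row 1: 0, 0, 1, 1, 1, 1, 1
  row 2: 1, 1, 2, 2, 2, 2, 2
  row 3: 1, 1, 2, 2, 2, 2, 3
  row 4: 1, 1, 2, 2, 3, 3, 4
  row 5: 1, 2, 3, 3, 4, 4, 5
  row 6: 1, 2, 3, 3, 4, 5, 6
  row 7: 1, 2, 3, 4, 5, 6, 7

giving w = (3, 1, 7, 5, 2, 6, 4) via Δ²R.

Fulton essential set (5 of the 9 Rothe cells):

[(1, 2, 0), (3, 6, 2), (4, 2, 1), (4, 4, 2), (6, 4, 3)]


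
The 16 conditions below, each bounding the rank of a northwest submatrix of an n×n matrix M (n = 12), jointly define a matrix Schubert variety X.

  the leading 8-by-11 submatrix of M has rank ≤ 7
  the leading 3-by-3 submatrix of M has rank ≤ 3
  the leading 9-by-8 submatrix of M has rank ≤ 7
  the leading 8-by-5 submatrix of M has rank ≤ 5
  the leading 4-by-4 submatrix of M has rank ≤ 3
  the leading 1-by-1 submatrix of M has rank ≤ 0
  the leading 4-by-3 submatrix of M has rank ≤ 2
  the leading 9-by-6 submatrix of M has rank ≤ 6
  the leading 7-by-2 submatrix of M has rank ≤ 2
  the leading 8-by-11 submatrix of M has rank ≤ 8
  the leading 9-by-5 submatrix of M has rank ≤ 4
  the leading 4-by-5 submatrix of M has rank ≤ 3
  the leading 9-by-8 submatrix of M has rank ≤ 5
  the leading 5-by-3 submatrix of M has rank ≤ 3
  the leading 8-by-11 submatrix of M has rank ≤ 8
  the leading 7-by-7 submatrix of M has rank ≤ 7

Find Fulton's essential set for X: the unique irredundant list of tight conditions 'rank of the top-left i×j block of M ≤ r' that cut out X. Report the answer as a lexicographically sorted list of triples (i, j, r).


Recovering R(i,j) via the rank-extension bound from the 16 conditions:

  0 1 1 1 1 1 1 1 1 1 1 1
  1 2 2 2 2 2 2 2 2 2 2 2
  1 2 2 3 3 3 3 3 3 3 3 3
  1 2 2 3 3 4 4 4 4 4 4 4
  1 2 3 4 4 5 5 5 5 5 5 5
  1 2 3 4 4 5 5 5 6 6 6 6
  1 2 3 4 4 5 5 5 6 7 7 7
  1 2 3 4 4 5 5 5 6 7 7 8
  1 2 3 4 4 5 5 5 6 7 8 9
  1 2 3 4 5 6 6 6 7 8 9 10
  1 2 3 4 5 6 7 7 8 9 10 11
  1 2 3 4 5 6 7 8 9 10 11 12

second differences of R give the permutation w = (2, 1, 4, 6, 3, 9, 10, 12, 11, 5, 7, 8).

Rothe diagram D(w) (17 cells), 6 SE-corners (essential conditions):

[(1, 1, 0), (4, 3, 2), (4, 5, 3), (8, 11, 7), (9, 5, 4), (9, 8, 5)]


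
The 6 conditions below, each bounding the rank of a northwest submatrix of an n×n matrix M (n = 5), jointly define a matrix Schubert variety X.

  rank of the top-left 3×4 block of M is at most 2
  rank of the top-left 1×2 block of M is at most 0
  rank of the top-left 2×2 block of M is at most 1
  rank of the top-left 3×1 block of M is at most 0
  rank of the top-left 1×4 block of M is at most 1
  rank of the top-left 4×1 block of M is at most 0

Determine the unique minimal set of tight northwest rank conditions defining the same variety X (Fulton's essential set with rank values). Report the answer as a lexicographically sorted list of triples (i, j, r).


The tightest implied rank at each (i,j), from the 6 conditions:

  row 1: 0 | 0 | 1 | 1 | 1
  row 2: 0 | 1 | 2 | 2 | 2
  row 3: 0 | 1 | 2 | 2 | 3
  row 4: 0 | 1 | 2 | 3 | 4
  row 5: 1 | 2 | 3 | 4 | 5

second differences of R give the permutation w = (3, 2, 5, 4, 1).

3 SE-corners of the 6-cell Rothe diagram give Ess(w):

[(1, 2, 0), (3, 4, 2), (4, 1, 0)]


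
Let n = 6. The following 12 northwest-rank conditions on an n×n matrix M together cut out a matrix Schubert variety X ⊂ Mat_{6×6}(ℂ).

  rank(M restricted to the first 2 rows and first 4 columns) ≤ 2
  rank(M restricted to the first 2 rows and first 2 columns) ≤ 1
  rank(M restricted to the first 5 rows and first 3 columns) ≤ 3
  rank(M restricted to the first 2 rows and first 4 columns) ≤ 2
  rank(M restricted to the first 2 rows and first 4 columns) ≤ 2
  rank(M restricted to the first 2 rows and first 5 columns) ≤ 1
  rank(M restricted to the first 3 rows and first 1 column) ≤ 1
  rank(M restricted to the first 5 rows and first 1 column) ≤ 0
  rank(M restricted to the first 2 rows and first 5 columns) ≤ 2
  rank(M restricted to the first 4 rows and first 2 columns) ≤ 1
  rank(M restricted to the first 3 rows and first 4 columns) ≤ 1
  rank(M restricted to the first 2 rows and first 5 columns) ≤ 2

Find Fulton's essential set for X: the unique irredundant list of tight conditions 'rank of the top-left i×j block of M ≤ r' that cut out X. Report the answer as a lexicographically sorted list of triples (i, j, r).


The tightest implied rank at each (i,j), from the 12 conditions:

  row 1: 0, 1, 1, 1, 1, 1
  row 2: 0, 1, 1, 1, 1, 2
  row 3: 0, 1, 1, 1, 2, 3
  row 4: 0, 1, 2, 2, 3, 4
  row 5: 0, 1, 2, 3, 4, 5
  row 6: 1, 2, 3, 4, 5, 6

the unique w with this rank table is (2, 6, 5, 3, 4, 1).

Rothe diagram D(w) (10 cells), 3 SE-corners (essential conditions):

[(2, 5, 1), (3, 4, 1), (5, 1, 0)]


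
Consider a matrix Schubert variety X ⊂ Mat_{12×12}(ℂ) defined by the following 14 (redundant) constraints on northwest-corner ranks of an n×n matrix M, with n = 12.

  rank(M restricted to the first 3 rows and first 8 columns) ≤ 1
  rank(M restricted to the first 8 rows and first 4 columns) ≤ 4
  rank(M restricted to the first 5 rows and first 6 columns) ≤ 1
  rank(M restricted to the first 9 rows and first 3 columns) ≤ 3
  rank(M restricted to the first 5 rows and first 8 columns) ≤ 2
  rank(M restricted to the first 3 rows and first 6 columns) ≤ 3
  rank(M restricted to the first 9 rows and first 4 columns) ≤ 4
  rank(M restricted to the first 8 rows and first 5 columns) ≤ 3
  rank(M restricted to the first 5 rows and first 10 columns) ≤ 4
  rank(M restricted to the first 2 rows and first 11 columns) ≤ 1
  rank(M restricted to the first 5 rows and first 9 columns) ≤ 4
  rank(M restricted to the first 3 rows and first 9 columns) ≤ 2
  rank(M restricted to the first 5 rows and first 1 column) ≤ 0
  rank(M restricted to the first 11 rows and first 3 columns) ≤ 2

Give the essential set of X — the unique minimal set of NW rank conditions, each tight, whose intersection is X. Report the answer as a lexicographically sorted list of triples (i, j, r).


Reconstructing r_w from the 14 given conditions:

  0 | 1 | 1 | 1 | 1 | 1 | 1 | 1 | 1 | 1 | 1 | 1
  0 | 1 | 1 | 1 | 1 | 1 | 1 | 1 | 1 | 1 | 1 | 2
  0 | 1 | 1 | 1 | 1 | 1 | 1 | 1 | 2 | 2 | 2 | 3
  0 | 1 | 1 | 1 | 1 | 1 | 2 | 2 | 3 | 3 | 3 | 4
  0 | 1 | 1 | 1 | 1 | 1 | 2 | 2 | 3 | 4 | 4 | 5
  1 | 2 | 2 | 2 | 2 | 2 | 3 | 3 | 4 | 5 | 5 | 6
  1 | 2 | 2 | 3 | 3 | 3 | 4 | 4 | 5 | 6 | 6 | 7
  1 | 2 | 2 | 3 | 3 | 4 | 5 | 5 | 6 | 7 | 7 | 8
  1 | 2 | 2 | 3 | 4 | 5 | 6 | 6 | 7 | 8 | 8 | 9
  1 | 2 | 2 | 3 | 4 | 5 | 6 | 7 | 8 | 9 | 9 | 10
  1 | 2 | 2 | 3 | 4 | 5 | 6 | 7 | 8 | 9 | 10 | 11
  1 | 2 | 3 | 4 | 5 | 6 | 7 | 8 | 9 | 10 | 11 | 12

so w = (2, 12, 9, 7, 10, 1, 4, 6, 5, 8, 11, 3).

|D(w)|=35, |Ess(w)|=7:

[(2, 11, 1), (3, 8, 1), (5, 1, 0), (5, 6, 1), (5, 8, 2), (8, 5, 3), (11, 3, 2)]


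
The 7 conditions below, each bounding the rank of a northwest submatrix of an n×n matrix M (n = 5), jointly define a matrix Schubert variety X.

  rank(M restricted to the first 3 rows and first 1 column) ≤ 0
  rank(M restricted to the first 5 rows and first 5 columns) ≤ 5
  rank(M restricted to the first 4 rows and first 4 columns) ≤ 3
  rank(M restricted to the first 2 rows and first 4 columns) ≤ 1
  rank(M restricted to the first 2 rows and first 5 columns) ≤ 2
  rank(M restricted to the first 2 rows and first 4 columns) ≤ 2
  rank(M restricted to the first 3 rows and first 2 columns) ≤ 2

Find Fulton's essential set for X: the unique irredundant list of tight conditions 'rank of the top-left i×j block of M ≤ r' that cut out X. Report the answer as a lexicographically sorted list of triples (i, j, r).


The tightest implied rank at each (i,j), from the 7 conditions:

  R[1]: 0 1 1 1 1
  R[2]: 0 1 1 1 2
  R[3]: 0 1 2 2 3
  R[4]: 1 2 3 3 4
  R[5]: 1 2 3 4 5

hence w(1..5) = (2, 5, 3, 1, 4).

Rothe diagram D(w) (5 cells), 2 SE-corners (essential conditions):

[(2, 4, 1), (3, 1, 0)]


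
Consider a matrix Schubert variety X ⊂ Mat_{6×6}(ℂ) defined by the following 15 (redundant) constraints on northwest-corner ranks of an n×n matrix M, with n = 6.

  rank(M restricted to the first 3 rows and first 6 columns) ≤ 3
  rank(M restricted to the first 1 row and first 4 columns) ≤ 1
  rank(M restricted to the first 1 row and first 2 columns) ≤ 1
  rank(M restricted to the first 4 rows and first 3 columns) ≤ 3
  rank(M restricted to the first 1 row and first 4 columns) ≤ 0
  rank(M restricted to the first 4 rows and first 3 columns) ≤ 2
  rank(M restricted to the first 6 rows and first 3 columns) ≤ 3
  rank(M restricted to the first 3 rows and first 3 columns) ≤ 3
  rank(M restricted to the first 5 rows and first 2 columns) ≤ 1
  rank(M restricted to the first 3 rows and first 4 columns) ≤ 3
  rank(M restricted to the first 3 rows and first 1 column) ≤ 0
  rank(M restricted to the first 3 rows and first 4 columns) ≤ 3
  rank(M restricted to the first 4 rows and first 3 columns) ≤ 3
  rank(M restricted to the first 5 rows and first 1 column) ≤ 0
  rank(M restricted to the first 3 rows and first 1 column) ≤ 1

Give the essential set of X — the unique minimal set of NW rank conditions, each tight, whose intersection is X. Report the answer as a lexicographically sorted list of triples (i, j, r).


Rank table r_w(6×6) implied by the 15 constraints:

  i=1: 0 | 0 | 0 | 0 | 1 | 1
  i=2: 0 | 1 | 1 | 1 | 2 | 2
  i=3: 0 | 1 | 2 | 2 | 3 | 3
  i=4: 0 | 1 | 2 | 3 | 4 | 4
  i=5: 0 | 1 | 2 | 3 | 4 | 5
  i=6: 1 | 2 | 3 | 4 | 5 | 6

giving w = (5, 2, 3, 4, 6, 1) via Δ²R.

Fulton essential set (2 of the 8 Rothe cells):

[(1, 4, 0), (5, 1, 0)]


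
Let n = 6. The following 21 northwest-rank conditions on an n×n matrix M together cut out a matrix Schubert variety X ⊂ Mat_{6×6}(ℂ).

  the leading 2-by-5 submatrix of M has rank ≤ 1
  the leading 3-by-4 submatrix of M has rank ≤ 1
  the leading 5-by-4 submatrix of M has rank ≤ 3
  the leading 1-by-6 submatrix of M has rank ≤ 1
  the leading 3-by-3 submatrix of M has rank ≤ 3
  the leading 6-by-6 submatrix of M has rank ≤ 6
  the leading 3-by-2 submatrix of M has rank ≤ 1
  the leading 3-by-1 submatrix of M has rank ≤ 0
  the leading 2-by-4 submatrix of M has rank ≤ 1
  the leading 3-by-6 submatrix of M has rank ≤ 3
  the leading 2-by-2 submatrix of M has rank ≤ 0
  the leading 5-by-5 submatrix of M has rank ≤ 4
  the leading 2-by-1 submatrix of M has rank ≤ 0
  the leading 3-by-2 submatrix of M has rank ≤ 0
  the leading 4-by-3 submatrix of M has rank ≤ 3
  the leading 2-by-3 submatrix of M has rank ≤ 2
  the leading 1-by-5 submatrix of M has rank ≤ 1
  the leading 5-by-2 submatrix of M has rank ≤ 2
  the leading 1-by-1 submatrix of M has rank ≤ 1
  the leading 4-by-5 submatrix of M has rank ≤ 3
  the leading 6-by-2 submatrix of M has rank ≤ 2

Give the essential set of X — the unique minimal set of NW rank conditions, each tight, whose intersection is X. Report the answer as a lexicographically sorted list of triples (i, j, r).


Computing R[i][j] = min implied NW-rank bound (n=6, 21 conditions):

  row 1: 0  0  1  1  1  1
  row 2: 0  0  1  1  1  2
  row 3: 0  0  1  1  2  3
  row 4: 1  1  2  2  3  4
  row 5: 1  2  3  3  4  5
  row 6: 1  2  3  4  5  6

second differences of R give the permutation w = (3, 6, 5, 1, 2, 4).

D(w) has 9 cells with 3 SE-corners; essential set:

[(2, 5, 1), (3, 2, 0), (3, 4, 1)]


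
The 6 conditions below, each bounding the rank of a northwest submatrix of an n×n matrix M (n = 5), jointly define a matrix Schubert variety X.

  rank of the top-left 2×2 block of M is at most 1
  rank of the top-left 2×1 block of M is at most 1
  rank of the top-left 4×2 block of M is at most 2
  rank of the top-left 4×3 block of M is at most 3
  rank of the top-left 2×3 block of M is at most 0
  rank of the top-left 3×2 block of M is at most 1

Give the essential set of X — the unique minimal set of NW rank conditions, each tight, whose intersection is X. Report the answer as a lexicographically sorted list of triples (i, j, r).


The tightest implied rank at each (i,j), from the 6 conditions:

  0, 0, 0, 1, 1
  0, 0, 0, 1, 2
  1, 1, 1, 2, 3
  1, 2, 2, 3, 4
  1, 2, 3, 4, 5

the unique w with this rank table is (4, 5, 1, 2, 3).

|D(w)|=6, |Ess(w)|=1:

[(2, 3, 0)]


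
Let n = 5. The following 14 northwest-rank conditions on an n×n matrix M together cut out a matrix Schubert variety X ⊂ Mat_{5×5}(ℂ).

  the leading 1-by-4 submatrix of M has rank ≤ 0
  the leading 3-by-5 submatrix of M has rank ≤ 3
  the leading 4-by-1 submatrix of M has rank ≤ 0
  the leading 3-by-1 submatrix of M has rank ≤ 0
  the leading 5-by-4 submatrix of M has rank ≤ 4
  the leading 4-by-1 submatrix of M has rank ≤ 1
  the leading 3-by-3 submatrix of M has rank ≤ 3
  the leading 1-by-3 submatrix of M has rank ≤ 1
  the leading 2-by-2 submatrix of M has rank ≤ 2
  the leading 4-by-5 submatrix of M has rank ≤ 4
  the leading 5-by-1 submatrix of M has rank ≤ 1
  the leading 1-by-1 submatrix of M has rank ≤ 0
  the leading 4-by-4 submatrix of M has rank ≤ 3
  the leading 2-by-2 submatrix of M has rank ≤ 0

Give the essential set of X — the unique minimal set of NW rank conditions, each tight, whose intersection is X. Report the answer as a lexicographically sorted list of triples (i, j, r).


The tightest implied rank at each (i,j), from the 14 conditions:

  R[1]: 0 | 0 | 0 | 0 | 1
  R[2]: 0 | 0 | 1 | 1 | 2
  R[3]: 0 | 1 | 2 | 2 | 3
  R[4]: 0 | 1 | 2 | 3 | 4
  R[5]: 1 | 2 | 3 | 4 | 5

second differences of R give the permutation w = (5, 3, 2, 4, 1).

Fulton essential set (3 of the 8 Rothe cells):

[(1, 4, 0), (2, 2, 0), (4, 1, 0)]


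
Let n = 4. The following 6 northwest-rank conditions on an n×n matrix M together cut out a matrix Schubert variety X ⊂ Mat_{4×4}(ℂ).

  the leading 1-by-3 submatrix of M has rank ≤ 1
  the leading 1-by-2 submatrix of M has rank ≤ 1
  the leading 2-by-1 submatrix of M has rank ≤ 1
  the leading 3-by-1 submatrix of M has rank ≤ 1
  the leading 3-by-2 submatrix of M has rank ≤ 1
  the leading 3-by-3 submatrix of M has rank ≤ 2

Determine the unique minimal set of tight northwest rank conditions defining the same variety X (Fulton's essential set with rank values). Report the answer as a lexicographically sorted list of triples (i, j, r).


Recovering R(i,j) via the rank-extension bound from the 6 conditions:

  1, 1, 1, 1
  1, 1, 2, 2
  1, 1, 2, 3
  1, 2, 3, 4

second differences of R give the permutation w = (1, 3, 4, 2).

Fulton essential set (1 of the 2 Rothe cells):

[(3, 2, 1)]


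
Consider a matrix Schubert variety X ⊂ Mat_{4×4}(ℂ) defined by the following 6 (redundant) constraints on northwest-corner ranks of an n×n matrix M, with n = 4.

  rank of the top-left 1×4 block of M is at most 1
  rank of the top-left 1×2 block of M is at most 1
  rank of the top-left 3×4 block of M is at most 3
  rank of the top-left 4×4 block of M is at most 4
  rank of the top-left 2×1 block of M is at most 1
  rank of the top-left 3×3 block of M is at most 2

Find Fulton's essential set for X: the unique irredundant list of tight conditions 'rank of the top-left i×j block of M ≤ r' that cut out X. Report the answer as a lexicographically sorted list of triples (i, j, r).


Rank table r_w(4×4) implied by the 6 constraints:

  row 1: 1, 1, 1, 1
  row 2: 1, 2, 2, 2
  row 3: 1, 2, 2, 3
  row 4: 1, 2, 3, 4

reading off 1-entries of Δ²R: w = (1, 2, 4, 3).

Fulton essential set (the sole Rothe cell):

[(3, 3, 2)]


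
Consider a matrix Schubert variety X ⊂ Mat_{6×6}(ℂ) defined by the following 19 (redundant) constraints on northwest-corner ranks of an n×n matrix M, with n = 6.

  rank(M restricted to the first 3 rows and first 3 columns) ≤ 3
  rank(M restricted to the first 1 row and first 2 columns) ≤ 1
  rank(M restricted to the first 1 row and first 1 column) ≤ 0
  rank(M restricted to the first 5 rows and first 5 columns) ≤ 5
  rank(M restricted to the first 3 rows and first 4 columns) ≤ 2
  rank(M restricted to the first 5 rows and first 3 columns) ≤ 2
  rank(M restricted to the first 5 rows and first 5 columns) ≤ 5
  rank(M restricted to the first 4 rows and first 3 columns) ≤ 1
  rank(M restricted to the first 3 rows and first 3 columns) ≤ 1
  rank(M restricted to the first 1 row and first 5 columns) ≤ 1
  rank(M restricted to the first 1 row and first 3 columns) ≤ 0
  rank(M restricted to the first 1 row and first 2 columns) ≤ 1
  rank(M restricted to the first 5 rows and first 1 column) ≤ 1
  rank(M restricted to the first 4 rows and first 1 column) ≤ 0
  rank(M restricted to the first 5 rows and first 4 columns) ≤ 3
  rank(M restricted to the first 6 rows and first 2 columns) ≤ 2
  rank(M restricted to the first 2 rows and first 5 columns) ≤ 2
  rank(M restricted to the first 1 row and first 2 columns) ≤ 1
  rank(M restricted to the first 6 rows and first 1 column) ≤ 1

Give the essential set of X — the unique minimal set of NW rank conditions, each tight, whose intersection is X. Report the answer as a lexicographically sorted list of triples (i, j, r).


Recovering R(i,j) via the rank-extension bound from the 19 conditions:

  row 1: 0, 0, 0, 1, 1, 1
  row 2: 0, 1, 1, 2, 2, 2
  row 3: 0, 1, 1, 2, 3, 3
  row 4: 0, 1, 1, 2, 3, 4
  row 5: 1, 2, 2, 3, 4, 5
  row 6: 1, 2, 3, 4, 5, 6

hence w(1..6) = (4, 2, 5, 6, 1, 3).

Fulton essential set (3 of the 8 Rothe cells):

[(1, 3, 0), (4, 1, 0), (4, 3, 1)]


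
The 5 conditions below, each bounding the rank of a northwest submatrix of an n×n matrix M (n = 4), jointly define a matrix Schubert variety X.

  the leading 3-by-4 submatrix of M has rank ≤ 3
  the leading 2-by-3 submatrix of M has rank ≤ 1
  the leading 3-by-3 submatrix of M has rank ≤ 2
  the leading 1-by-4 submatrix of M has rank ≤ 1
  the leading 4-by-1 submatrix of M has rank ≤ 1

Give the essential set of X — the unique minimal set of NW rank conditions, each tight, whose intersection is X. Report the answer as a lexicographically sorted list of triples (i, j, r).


The tightest implied rank at each (i,j), from the 5 conditions:

  R[1]: 1 1 1 1
  R[2]: 1 1 1 2
  R[3]: 1 2 2 3
  R[4]: 1 2 3 4

hence w(1..4) = (1, 4, 2, 3).

Rothe diagram D(w) (2 cells), 1 SE-corner (essential condition):

[(2, 3, 1)]


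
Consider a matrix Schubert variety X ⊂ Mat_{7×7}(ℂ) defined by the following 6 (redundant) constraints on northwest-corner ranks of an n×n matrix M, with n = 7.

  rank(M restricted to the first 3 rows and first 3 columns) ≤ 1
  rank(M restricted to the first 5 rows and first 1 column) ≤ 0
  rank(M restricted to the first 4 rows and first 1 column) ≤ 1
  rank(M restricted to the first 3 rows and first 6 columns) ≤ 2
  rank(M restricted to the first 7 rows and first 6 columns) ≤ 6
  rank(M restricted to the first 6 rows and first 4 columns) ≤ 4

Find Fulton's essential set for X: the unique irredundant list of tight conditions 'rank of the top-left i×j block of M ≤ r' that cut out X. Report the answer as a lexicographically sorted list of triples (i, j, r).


Rank table r_w(7×7) implied by the 6 constraints:

  0  1  1  1  1  1  1
  0  1  1  2  2  2  2
  0  1  1  2  2  2  3
  0  1  2  3  3  3  4
  0  1  2  3  4  4  5
  1  2  3  4  5  5  6
  1  2  3  4  5  6  7

hence w(1..7) = (2, 4, 7, 3, 5, 1, 6).

Fulton essential set (3 of the 9 Rothe cells):

[(3, 3, 1), (3, 6, 2), (5, 1, 0)]


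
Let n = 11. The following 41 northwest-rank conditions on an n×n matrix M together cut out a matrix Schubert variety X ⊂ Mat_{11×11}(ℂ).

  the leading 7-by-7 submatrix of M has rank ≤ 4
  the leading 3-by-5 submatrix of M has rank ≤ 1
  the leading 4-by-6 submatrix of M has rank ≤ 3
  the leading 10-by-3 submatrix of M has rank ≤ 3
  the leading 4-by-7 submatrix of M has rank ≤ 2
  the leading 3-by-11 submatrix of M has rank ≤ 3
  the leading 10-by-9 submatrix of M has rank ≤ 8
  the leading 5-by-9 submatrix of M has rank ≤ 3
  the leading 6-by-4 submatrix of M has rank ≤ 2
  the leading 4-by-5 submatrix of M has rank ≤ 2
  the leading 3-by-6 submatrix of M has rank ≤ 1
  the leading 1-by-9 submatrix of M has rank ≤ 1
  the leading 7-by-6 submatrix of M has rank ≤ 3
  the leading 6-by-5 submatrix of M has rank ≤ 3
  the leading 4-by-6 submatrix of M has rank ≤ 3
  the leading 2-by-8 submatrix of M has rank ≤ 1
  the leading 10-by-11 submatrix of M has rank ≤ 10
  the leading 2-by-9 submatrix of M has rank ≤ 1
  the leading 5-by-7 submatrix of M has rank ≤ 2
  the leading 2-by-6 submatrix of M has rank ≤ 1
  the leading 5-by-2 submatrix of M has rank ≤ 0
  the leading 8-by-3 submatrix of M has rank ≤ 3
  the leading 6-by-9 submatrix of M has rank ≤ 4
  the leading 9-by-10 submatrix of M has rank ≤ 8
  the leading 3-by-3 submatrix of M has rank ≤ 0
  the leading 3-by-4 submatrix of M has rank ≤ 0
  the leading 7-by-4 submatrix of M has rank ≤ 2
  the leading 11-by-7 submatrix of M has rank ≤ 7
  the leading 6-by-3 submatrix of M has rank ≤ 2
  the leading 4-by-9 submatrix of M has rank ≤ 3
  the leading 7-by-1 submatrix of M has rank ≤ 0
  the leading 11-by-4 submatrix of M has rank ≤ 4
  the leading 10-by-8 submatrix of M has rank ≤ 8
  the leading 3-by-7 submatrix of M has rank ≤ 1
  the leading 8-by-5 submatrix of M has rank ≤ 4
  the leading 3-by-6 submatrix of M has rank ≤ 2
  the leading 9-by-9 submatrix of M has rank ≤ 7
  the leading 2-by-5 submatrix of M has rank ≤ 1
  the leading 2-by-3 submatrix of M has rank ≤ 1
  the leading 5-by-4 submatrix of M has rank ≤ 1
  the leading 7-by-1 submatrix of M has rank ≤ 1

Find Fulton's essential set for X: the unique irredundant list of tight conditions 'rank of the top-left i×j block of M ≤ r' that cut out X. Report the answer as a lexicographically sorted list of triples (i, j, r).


Rank table r_w(11×11) implied by the 41 constraints:

  R[1]: 0, 0, 0, 0, 1, 1, 1, 1, 1, 1, 1
  R[2]: 0, 0, 0, 0, 1, 1, 1, 1, 1, 2, 2
  R[3]: 0, 0, 0, 0, 1, 1, 1, 2, 2, 3, 3
  R[4]: 0, 0, 1, 1, 2, 2, 2, 3, 3, 4, 4
  R[5]: 0, 0, 1, 1, 2, 2, 2, 3, 3, 4, 5
  R[6]: 0, 1, 2, 2, 3, 3, 3, 4, 4, 5, 6
  R[7]: 0, 1, 2, 2, 3, 3, 4, 5, 5, 6, 7
  R[8]: 1, 2, 3, 3, 4, 4, 5, 6, 6, 7, 8
  R[9]: 1, 2, 3, 4, 5, 5, 6, 7, 7, 8, 9
  R[10]: 1, 2, 3, 4, 5, 6, 7, 8, 8, 9, 10
  R[11]: 1, 2, 3, 4, 5, 6, 7, 8, 9, 10, 11

so w = (5, 10, 8, 3, 11, 2, 7, 1, 4, 6, 9).

D(w) has 30 cells with 10 SE-corners; essential set:

[(2, 9, 1), (3, 4, 0), (3, 7, 1), (5, 2, 0), (5, 4, 1), (5, 7, 2), (5, 9, 3), (7, 1, 0), (7, 4, 2), (7, 6, 3)]
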